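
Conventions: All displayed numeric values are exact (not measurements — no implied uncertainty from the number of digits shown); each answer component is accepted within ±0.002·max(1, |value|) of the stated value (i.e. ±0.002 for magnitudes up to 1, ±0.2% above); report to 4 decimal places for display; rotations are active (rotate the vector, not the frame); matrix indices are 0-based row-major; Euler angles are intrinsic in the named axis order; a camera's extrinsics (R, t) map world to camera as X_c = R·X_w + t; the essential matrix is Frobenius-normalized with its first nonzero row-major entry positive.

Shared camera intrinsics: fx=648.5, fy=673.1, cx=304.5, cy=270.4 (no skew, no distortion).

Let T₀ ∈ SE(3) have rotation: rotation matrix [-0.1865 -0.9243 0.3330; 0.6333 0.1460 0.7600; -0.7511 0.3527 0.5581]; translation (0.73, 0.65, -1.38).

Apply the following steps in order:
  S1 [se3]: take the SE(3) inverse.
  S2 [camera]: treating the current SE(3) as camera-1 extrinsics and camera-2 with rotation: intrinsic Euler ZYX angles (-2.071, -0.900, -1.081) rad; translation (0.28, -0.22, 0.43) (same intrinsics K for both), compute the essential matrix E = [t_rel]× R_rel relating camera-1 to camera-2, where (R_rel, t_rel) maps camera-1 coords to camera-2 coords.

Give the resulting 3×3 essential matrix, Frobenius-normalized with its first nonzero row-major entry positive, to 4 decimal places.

matrix = [0.3611 0.2807 0.0901; -0.4444 -0.3059 0.0568; -0.0892 0.0978 0.6863]

after S1 (invert_se3): R=[-0.1865 0.6333 -0.7511; -0.9243 0.1460 0.3527; 0.3330 0.7600 0.5581], t=(-1.3120, 1.0665, 0.0331)
after S2 (essential): [0.3611 0.2807 0.0901; -0.4444 -0.3059 0.0568; -0.0892 0.0978 0.6863]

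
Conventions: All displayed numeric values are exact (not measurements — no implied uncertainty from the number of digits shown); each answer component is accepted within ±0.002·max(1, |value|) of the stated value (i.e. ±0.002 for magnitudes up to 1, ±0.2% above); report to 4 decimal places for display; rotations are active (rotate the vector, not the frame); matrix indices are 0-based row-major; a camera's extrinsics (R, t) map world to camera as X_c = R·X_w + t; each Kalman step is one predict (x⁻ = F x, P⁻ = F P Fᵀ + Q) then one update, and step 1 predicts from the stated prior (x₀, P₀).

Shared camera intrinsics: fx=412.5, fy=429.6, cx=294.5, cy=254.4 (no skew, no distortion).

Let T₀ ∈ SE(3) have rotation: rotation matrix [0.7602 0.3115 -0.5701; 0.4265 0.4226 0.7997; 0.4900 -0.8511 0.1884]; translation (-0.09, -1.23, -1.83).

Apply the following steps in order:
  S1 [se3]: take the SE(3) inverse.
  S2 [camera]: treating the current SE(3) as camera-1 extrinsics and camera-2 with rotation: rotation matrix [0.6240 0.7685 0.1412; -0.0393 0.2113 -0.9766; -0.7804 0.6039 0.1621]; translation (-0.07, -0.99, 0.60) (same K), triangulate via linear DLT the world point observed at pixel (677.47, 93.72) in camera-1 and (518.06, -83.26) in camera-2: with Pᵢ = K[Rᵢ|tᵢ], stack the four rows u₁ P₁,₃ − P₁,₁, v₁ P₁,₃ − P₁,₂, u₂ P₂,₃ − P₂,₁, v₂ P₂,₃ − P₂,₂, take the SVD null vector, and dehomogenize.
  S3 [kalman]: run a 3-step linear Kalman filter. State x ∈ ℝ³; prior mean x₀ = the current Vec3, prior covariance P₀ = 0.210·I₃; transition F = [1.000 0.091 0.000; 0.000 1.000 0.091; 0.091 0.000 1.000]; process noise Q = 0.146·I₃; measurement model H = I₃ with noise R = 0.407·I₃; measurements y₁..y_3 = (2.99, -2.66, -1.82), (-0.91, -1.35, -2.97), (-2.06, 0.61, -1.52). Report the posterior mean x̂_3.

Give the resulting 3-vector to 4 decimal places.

after S1 (invert_se3): R=[0.7602 0.4265 0.4900; 0.3115 0.4226 -0.8511; -0.5701 0.7997 0.1884], t=(1.4898, -1.0097, 1.2771)
after S2 (triangulate): (-0.0490, 0.9849, 0.2228)
after S3 (kf_track): (-0.8122, -0.4559, -1.6300)

result = (-0.8122, -0.4559, -1.6300)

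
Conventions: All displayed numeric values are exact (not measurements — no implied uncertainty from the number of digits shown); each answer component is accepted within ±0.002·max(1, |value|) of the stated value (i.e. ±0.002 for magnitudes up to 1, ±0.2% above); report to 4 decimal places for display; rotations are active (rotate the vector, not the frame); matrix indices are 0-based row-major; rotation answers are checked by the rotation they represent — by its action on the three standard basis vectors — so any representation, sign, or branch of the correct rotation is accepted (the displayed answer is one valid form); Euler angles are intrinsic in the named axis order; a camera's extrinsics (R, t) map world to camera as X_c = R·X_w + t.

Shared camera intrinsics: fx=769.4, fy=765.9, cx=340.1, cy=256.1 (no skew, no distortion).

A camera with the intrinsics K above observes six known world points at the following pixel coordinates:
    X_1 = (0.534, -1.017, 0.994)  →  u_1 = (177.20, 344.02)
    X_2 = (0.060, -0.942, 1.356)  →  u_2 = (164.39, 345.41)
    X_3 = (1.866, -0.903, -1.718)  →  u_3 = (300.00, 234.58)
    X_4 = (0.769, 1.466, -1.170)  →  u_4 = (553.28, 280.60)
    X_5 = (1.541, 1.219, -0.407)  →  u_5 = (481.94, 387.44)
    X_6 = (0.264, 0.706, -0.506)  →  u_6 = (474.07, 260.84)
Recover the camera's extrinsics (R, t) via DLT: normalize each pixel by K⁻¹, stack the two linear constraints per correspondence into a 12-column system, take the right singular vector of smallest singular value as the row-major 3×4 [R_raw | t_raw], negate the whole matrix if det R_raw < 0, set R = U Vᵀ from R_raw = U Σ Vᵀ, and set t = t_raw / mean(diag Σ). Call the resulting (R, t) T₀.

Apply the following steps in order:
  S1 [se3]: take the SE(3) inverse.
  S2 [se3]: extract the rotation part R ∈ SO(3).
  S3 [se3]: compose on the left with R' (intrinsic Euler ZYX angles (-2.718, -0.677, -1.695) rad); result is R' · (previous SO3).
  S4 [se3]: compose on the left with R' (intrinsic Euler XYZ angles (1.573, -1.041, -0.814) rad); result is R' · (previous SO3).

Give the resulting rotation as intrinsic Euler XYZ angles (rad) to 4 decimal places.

source (pnp_recover): camera pose = R=[-0.1896 0.9339 -0.3032; 0.6773 0.3479 0.6482; 0.7109 -0.0824 -0.6985], t=(0.2600, -0.0600, 5.3900)
after S1 (invert_se3): R=[-0.1896 0.6773 0.7109; 0.9339 0.3479 -0.0824; -0.3032 0.6482 -0.6985], t=(-3.7417, 0.2224, 3.8824)
after S2 (rot_of_se3): [-0.1896 0.6773 0.7109; 0.9339 0.3479 -0.0824; -0.3032 0.6482 -0.6985]
after S3 (compose_so3): [-0.5443 -0.4776 -0.6897; 0.2115 -0.8737 0.4381; -0.8118 0.0926 0.5765]
after S4 (compose_so3): [0.5894 -0.5666 -0.5758; 0.5988 0.7849 -0.1594; 0.5423 -0.2509 0.8019]

rotation (euler_xyz) = (0.1962, -0.6136, 0.7657)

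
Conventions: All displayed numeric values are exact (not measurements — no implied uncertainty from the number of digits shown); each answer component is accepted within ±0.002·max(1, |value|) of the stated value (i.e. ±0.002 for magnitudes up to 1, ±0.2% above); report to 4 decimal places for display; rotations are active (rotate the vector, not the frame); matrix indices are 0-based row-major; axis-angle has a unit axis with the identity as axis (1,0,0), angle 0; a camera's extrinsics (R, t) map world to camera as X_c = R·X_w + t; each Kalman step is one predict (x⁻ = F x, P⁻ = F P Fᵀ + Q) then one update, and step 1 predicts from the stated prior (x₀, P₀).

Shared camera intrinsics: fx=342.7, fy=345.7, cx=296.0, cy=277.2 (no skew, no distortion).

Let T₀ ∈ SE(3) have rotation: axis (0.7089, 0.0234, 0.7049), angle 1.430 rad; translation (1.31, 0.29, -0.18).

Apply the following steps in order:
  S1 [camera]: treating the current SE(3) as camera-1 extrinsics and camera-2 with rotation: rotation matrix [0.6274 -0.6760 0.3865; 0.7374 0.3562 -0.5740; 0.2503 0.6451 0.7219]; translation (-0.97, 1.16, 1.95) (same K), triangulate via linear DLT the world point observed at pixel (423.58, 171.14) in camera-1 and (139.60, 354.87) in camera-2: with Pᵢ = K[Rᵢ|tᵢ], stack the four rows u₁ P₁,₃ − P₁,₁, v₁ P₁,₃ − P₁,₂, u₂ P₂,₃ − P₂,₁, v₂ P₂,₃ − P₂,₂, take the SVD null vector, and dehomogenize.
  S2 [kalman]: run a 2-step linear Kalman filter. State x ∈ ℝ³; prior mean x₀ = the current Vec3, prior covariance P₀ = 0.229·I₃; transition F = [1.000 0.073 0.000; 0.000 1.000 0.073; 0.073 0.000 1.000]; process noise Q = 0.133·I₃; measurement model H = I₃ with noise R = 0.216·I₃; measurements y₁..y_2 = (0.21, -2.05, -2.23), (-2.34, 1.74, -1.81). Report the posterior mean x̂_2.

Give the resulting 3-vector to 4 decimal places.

result = (-1.2950, 0.6028, -1.4364)

after S1 (triangulate): (-0.2348, 1.6601, 1.2398)
after S2 (kf_track): (-1.2950, 0.6028, -1.4364)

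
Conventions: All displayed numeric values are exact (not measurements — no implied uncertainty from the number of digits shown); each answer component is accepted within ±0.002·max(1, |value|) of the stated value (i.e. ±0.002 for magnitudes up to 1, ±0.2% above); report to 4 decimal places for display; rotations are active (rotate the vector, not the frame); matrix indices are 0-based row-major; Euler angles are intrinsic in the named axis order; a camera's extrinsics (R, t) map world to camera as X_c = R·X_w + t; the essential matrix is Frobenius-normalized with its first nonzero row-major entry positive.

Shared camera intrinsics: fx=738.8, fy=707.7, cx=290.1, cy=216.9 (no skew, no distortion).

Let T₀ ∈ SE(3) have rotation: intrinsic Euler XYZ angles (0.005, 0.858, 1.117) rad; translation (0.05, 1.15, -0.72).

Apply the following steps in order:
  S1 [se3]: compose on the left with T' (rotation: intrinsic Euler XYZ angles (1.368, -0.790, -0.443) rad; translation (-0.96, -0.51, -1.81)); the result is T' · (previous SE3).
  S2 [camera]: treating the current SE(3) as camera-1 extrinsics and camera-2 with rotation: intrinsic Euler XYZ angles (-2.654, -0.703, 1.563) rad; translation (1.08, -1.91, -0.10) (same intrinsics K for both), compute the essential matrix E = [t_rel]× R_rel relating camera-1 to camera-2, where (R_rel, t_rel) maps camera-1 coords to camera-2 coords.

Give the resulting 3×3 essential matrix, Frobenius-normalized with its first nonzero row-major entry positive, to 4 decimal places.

after S1 (compose_se3): R=[0.6864 -0.7271 0.0156; -0.0841 -0.1006 -0.9914; 0.7224 0.6791 -0.1302], t=(-0.0698, -0.1831, -0.8384)
after S2 (essential): [0.5097 -0.4327 -0.0714; 0.1741 -0.1288 -0.0370; 0.2869 0.4275 -0.4843]

matrix = [0.5097 -0.4327 -0.0714; 0.1741 -0.1288 -0.0370; 0.2869 0.4275 -0.4843]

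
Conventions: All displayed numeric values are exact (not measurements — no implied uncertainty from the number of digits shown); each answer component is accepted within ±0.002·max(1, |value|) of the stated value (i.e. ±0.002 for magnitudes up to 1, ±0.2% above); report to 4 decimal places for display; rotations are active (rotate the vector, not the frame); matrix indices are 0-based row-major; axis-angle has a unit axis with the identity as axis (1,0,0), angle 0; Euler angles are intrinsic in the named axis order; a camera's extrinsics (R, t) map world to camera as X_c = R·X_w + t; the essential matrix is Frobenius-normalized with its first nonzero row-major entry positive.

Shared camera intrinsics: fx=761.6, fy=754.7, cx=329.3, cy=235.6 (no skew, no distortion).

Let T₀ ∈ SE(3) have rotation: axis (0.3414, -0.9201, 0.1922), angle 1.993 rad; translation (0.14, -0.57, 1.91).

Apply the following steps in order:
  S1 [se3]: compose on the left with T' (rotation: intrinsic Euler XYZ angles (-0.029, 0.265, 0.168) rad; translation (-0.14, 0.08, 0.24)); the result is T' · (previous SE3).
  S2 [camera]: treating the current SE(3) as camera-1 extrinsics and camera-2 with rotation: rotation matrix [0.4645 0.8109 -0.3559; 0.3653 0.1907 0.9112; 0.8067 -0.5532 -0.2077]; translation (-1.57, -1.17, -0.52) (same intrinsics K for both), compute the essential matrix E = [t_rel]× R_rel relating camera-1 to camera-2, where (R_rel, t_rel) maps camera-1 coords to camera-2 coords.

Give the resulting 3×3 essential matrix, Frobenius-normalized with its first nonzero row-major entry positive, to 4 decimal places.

after S1 (compose_se3): R=[0.0536 -0.6984 -0.7137; -0.2771 0.6763 -0.6825; 0.9593 0.2344 -0.1573], t=(0.5854, -0.4067, 2.0371)
after S2 (essential): [0.5020 0.1422 0.0724; -0.4018 0.5131 -0.0083; -0.2815 -0.4620 -0.0709]

matrix = [0.5020 0.1422 0.0724; -0.4018 0.5131 -0.0083; -0.2815 -0.4620 -0.0709]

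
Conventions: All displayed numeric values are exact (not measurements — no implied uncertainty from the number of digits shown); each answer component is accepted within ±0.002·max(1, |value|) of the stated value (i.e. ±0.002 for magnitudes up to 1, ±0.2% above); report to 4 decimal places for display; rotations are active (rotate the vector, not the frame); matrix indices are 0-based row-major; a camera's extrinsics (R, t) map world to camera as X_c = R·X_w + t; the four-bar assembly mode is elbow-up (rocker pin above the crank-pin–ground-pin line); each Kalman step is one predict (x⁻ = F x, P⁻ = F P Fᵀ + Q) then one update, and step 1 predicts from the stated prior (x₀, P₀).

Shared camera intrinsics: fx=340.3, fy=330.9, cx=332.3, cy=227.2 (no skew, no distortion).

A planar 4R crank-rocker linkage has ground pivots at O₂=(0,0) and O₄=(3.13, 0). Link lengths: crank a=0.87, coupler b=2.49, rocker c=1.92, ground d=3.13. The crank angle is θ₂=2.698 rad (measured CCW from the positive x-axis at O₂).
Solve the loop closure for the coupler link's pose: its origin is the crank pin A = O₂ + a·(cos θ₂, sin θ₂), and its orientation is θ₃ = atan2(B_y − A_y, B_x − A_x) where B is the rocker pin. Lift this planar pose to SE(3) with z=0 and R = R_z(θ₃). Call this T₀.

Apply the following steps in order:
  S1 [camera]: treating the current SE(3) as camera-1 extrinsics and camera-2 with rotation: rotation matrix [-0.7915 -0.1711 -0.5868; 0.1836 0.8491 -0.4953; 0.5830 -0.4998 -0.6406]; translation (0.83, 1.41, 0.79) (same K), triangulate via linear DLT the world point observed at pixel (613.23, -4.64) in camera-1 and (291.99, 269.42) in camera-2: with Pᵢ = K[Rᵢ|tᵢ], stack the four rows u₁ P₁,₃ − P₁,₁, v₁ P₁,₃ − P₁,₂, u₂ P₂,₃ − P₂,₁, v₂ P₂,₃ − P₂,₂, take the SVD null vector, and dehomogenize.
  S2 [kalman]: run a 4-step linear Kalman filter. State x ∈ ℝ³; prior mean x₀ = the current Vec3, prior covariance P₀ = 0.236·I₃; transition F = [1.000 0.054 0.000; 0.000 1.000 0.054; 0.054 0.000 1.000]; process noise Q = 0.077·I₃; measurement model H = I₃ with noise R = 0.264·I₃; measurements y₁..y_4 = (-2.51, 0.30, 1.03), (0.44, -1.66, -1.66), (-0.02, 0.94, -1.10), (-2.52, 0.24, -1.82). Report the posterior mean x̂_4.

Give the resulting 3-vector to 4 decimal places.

result = (-1.1996, -0.0571, -1.1544)

source (fourbar_fk): coupler pose = R=[0.9516 -0.3072 0.0000; 0.3072 0.9516 0.0000; 0.0000 0.0000 1.0000], t=(-0.7858, 0.3734, 0.0000)
after S1 (triangulate): (1.0322, -1.2407, 0.6997)
after S2 (kf_track): (-1.1996, -0.0571, -1.1544)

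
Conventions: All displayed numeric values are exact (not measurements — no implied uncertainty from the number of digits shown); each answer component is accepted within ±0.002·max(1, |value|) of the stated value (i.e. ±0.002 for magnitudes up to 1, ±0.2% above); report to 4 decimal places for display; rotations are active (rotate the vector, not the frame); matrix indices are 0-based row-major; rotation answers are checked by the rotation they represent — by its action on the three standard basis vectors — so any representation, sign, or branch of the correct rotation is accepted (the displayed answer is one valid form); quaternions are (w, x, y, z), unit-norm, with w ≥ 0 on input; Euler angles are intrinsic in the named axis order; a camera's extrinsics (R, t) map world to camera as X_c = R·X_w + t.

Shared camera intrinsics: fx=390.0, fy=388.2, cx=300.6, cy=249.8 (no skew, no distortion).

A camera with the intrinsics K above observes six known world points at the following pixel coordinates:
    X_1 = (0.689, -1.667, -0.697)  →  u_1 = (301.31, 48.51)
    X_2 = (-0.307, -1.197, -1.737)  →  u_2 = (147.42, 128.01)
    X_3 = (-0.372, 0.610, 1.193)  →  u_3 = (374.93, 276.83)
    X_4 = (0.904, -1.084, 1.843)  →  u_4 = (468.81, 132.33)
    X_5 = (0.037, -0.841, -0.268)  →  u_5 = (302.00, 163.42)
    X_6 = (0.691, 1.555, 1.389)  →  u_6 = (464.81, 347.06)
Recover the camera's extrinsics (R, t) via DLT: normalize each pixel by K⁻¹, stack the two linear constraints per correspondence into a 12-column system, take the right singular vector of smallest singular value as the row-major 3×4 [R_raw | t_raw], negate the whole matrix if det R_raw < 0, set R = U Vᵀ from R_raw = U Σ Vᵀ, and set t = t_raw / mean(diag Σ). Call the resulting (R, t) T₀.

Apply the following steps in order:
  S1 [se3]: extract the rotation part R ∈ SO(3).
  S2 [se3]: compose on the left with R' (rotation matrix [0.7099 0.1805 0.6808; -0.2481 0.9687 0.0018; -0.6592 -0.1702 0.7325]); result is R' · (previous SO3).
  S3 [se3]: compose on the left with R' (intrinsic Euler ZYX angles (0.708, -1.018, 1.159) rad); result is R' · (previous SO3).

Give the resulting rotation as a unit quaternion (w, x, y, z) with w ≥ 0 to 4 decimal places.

rotation (quat) = (0.6484, 0.1017, 0.3899, 0.6459)

source (pnp_recover): camera pose = R=[0.6558 0.1435 0.7411; -0.0869 0.9896 -0.1147; -0.7499 0.0108 0.6615], t=(0.3100, -0.1200, 4.3699)
after S1 (rot_of_se3): [0.6558 0.1435 0.7411; -0.0869 0.9896 -0.1147; -0.7499 0.0108 0.6615]
after S2 (compose_so3): [-0.0606 0.2878 0.9558; -0.2483 0.9231 -0.2938; -0.9668 -0.2551 0.0155]
after S3 (compose_so3): [-0.1384 -0.7584 0.6370; 0.9169 0.1449 0.3718; -0.3742 0.6355 0.6753]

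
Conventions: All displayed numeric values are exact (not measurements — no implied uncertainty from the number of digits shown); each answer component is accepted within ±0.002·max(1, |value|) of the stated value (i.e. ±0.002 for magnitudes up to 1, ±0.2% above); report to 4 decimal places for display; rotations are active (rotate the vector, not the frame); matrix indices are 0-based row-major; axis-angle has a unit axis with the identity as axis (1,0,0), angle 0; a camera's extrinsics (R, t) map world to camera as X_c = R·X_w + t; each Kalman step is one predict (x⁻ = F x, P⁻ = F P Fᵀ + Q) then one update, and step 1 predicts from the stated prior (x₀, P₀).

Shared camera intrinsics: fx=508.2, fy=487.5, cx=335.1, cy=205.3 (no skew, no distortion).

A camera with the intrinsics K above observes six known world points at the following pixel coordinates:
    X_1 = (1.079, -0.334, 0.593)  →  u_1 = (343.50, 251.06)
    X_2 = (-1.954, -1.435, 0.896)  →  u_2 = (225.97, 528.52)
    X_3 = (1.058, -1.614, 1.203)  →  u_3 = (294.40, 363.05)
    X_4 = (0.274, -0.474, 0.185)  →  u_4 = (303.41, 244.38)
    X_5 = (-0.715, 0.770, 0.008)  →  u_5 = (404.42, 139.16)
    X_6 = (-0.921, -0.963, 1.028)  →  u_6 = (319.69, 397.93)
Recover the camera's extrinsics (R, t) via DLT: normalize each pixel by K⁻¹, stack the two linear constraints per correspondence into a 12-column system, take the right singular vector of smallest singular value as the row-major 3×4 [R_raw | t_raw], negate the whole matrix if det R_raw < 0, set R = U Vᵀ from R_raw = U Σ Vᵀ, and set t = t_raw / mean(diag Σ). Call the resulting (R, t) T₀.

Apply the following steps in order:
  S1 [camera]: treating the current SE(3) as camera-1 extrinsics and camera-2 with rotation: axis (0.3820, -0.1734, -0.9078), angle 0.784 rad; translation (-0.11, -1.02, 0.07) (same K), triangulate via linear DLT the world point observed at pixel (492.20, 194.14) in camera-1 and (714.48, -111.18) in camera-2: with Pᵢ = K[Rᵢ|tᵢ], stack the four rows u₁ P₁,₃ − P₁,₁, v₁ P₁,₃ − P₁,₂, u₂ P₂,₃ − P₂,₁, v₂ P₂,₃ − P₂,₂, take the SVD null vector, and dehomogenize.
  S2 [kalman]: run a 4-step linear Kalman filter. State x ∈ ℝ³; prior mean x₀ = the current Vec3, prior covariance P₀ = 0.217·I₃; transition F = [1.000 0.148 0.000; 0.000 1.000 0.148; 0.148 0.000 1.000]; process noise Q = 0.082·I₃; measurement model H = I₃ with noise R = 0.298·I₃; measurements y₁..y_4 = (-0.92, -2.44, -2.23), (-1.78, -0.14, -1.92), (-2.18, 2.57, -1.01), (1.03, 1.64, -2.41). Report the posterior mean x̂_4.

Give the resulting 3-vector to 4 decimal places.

source (pnp_recover): camera pose = R=[0.0125 0.7434 0.6687; -0.0844 -0.6656 0.7415; 0.9964 -0.0657 0.0544], t=(-0.0700, -0.0500, 4.4199)
after S1 (triangulate): (1.0281, 1.2818, 1.1676)
after S2 (kf_track): (-0.3150, 0.9797, -1.6714)

result = (-0.3150, 0.9797, -1.6714)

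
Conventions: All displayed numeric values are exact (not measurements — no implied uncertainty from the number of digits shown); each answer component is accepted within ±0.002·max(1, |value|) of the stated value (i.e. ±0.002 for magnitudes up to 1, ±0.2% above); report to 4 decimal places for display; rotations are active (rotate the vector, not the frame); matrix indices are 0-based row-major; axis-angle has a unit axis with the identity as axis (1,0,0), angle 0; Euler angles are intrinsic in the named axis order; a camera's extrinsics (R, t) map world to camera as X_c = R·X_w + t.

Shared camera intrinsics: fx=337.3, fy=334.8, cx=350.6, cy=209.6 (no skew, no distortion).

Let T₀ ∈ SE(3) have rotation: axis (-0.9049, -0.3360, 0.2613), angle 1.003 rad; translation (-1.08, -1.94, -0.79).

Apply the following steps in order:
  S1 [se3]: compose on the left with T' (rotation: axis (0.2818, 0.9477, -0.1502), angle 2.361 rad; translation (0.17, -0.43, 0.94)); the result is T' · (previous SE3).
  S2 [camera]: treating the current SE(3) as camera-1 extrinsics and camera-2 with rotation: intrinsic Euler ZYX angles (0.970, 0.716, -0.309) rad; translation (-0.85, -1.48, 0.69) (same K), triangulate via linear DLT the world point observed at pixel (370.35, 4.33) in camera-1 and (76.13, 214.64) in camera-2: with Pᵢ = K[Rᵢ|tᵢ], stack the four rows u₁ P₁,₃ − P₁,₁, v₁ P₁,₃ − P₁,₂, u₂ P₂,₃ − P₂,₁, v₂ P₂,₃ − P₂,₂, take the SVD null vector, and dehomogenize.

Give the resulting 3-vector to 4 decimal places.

after S1 (compose_se3): R=[-0.2203 -0.0999 0.9703; 0.5428 0.8140 0.2070; -0.8105 0.5722 -0.1251], t=(-0.7700, -2.0619, 2.3569)
after S2 (triangulate): (0.9176, 0.3658, 1.1409)

result = (0.9176, 0.3658, 1.1409)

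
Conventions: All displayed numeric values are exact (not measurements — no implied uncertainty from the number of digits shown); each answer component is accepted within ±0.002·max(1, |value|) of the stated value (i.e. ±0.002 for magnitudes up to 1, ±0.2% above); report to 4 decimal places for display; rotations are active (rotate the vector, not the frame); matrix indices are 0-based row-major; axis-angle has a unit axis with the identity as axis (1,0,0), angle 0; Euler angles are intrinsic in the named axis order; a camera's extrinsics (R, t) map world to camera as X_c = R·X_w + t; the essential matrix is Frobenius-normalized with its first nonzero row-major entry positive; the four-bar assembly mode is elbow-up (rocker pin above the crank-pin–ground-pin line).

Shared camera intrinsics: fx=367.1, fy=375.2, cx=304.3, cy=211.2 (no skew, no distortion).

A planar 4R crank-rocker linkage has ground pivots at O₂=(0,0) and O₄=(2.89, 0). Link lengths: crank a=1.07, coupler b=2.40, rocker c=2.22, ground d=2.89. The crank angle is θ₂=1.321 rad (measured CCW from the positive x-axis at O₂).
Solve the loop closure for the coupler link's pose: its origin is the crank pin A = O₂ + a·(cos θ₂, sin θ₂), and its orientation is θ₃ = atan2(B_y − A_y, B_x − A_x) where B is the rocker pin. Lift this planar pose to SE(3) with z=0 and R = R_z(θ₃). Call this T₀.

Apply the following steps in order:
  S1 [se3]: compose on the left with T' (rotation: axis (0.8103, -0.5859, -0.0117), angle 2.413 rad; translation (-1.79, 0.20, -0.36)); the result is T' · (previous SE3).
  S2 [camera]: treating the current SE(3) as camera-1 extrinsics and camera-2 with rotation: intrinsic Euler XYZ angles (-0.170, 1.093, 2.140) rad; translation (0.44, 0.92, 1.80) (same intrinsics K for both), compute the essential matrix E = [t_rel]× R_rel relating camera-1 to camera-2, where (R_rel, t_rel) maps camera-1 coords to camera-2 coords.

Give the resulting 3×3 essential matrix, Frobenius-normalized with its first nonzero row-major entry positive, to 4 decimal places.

source (fourbar_fk): coupler pose = R=[0.8834 -0.4687 0.0000; 0.4687 0.8834 0.0000; 0.0000 0.0000 1.0000], t=(0.2645, 1.0368, 0.0000)
after S1 (compose_se3): R=[-0.0312 -0.9130 -0.4067; -0.8079 0.2626 -0.5275; 0.5885 0.3121 -0.7459], t=(-2.5355, -0.1734, 0.3106)
after S2 (essential): [0.4713 0.4200 -0.1671; -0.2578 -0.1831 -0.2329; -0.0837 0.0221 -0.6417]

matrix = [0.4713 0.4200 -0.1671; -0.2578 -0.1831 -0.2329; -0.0837 0.0221 -0.6417]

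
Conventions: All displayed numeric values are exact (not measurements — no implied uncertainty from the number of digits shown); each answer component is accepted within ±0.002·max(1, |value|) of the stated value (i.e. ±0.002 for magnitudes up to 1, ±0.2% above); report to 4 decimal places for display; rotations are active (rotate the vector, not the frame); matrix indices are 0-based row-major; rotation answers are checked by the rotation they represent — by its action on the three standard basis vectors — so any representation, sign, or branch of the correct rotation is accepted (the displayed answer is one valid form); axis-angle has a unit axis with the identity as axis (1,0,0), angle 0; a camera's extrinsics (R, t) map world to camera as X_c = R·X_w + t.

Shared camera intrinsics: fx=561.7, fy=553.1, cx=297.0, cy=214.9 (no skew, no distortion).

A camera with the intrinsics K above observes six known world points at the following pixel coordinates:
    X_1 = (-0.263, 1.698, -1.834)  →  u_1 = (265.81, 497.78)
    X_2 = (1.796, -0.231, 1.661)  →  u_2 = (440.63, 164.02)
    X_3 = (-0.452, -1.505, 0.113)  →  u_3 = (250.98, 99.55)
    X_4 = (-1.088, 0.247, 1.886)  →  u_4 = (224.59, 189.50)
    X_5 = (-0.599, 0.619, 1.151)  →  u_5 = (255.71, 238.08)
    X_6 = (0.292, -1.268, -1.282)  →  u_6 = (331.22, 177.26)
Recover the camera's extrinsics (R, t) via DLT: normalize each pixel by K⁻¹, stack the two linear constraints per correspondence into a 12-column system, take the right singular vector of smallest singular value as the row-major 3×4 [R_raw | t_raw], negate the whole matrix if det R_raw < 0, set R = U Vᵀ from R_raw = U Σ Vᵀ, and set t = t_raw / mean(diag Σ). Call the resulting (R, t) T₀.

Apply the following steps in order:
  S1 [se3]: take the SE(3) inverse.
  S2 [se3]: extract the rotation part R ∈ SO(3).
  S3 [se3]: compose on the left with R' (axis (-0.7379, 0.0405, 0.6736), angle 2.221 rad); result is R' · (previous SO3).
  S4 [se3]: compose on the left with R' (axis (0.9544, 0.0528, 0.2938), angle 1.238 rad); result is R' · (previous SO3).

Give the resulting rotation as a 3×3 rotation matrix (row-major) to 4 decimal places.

rotation (matrix) = ((-0.0962, -0.0985, -0.9905), (0.9806, 0.1616, -0.1113), (0.1710, -0.9819, 0.0810))

source (pnp_recover): camera pose = R=[0.9995 0.0101 0.0313; 0.0049 0.8943 -0.4474; -0.0325 0.4473 0.8938], t=(0.0200, 0.2700, 5.9703)
after S1 (invert_se3): R=[0.9995 0.0049 -0.0325; 0.0101 0.8943 0.4473; 0.0313 -0.4474 0.8938], t=(0.1729, -2.9122, -5.2160)
after S2 (rot_of_se3): [0.9995 0.0049 -0.0325; 0.0101 0.8943 0.4473; 0.0313 -0.4474 0.8938]
after S3 (compose_so3): [0.2389 -0.1786 -0.9545; 0.5017 -0.8189 0.2788; -0.8314 -0.5454 -0.1060]
after S4 (compose_so3): [-0.0962 -0.0985 -0.9905; 0.9806 0.1616 -0.1113; 0.1710 -0.9819 0.0810]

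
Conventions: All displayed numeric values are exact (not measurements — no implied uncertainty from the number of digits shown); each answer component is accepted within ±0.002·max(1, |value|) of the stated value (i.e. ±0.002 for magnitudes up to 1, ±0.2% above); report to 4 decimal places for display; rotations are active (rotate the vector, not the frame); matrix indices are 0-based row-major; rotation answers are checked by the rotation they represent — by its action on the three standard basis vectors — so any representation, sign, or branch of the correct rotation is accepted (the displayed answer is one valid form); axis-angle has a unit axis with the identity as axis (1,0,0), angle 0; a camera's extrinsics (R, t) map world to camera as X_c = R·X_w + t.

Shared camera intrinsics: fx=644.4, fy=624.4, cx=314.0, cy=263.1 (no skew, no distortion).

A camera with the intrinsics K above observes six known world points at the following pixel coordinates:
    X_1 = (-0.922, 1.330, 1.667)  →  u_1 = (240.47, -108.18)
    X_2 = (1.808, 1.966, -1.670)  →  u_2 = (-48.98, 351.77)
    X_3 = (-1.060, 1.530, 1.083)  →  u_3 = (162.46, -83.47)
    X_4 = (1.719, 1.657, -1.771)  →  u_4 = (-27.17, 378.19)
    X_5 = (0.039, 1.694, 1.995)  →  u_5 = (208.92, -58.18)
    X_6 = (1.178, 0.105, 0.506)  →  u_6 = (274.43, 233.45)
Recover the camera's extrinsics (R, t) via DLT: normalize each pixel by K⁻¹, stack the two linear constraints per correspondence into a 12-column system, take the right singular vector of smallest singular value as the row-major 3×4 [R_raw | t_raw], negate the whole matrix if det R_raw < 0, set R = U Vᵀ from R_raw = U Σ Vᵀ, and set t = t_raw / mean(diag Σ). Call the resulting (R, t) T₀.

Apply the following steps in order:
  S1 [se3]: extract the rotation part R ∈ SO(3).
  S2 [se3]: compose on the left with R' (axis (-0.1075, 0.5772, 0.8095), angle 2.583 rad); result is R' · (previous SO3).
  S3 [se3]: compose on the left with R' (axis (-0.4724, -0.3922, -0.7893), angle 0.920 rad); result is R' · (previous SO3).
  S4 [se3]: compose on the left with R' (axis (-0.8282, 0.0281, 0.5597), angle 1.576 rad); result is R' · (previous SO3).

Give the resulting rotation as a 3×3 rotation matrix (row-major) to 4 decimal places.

rotation (matrix) = ((-0.2654, 0.5532, 0.7896), (0.6471, 0.7094, -0.2794), (-0.7147, 0.4368, -0.5463))

source (pnp_recover): camera pose = R=[-0.2016 -0.8679 0.4540; 0.2715 -0.4949 -0.8255; 0.9411 -0.0432 0.3354], t=(-0.2501, -0.1201, 4.4103)
after S1 (rot_of_se3): [-0.2016 -0.8679 0.4540; 0.2715 -0.4949 -0.8255; 0.9411 -0.0432 0.3354]
after S2 (compose_so3): [0.1556 0.9802 0.1221; 0.7398 -0.1976 0.6432; 0.6546 -0.0098 -0.7559]
after S3 (compose_so3): [0.5185 0.5432 0.6604; 0.7326 -0.6805 -0.0154; 0.4410 0.4918 -0.7508]
after S4 (compose_so3): [-0.2654 0.5532 0.7896; 0.6471 0.7094 -0.2794; -0.7147 0.4368 -0.5463]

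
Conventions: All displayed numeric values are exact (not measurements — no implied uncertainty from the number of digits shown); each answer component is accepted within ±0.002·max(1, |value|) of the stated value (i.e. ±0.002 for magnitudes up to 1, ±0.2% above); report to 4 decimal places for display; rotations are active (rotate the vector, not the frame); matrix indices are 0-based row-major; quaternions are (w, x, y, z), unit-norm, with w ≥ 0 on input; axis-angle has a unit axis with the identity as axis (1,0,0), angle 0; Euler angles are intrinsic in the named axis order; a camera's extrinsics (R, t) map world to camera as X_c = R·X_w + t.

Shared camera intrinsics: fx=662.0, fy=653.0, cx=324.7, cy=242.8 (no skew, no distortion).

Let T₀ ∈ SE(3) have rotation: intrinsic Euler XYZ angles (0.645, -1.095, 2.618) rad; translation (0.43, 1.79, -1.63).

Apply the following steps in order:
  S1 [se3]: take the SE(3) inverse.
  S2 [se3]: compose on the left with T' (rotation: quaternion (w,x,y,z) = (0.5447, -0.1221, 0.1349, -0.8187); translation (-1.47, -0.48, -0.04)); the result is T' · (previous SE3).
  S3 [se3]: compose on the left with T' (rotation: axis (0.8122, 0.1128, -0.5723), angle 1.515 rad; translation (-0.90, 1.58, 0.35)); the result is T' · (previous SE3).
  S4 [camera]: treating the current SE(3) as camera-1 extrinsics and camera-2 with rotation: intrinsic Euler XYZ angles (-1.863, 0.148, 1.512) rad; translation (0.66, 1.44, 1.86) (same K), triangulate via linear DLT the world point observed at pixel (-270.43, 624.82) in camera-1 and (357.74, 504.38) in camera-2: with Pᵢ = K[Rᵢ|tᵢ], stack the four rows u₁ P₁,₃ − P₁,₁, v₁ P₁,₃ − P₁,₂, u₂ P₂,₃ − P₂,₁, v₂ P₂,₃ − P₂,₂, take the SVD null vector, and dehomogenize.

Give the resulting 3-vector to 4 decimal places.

after S1 (invert_se3): R=[-0.3967 0.8624 -0.3146; -0.2290 -0.4248 -0.8758; -0.8889 -0.2754 0.3660], t=(-1.8858, -0.5687, 1.4718)
after S2 (compose_se3): R=[-0.3556 -0.7854 -0.5067; 0.5297 -0.6160 0.5830; -0.7700 -0.0611 0.6351], t=(-0.7373, 1.3452, 1.4357)
after S3 (compose_se3): R=[0.3585 -0.9184 -0.1675; 0.8798 0.3924 -0.2684; 0.3123 -0.0512 0.9486], t=(-0.9838, 0.7770, 2.2897)
after S4 (triangulate): (-0.2801, 0.4322, -0.6987)

result = (-0.2801, 0.4322, -0.6987)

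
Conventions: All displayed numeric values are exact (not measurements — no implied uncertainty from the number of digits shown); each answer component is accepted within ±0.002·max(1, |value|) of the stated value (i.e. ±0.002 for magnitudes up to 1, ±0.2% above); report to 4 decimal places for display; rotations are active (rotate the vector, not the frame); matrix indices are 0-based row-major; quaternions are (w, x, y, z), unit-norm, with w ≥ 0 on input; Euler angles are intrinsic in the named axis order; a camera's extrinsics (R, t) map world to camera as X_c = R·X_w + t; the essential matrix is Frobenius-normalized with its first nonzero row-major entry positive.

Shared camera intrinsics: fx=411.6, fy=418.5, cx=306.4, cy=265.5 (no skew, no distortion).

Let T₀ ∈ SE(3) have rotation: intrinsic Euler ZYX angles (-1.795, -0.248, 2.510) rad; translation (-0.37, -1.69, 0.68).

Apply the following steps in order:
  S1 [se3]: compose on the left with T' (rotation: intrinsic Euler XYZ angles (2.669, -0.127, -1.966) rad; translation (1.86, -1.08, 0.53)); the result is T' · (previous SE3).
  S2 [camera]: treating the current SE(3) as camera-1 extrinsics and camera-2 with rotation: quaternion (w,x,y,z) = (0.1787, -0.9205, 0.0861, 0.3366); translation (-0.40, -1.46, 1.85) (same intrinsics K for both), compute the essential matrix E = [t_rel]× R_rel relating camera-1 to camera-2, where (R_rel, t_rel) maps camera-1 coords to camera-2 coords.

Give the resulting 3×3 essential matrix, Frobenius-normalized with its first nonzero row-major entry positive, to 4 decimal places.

after S1 (compose_se3): R=[-0.8140 0.5093 0.2791; -0.5664 -0.8025 -0.1876; 0.1284 -0.3108 0.9417], t=(0.3680, -2.1887, 0.5409)
after S2 (essential): [0.2265 -0.5109 -0.4331; -0.6499 -0.0580 -0.2704; -0.0275 -0.0122 -0.0212]

matrix = [0.2265 -0.5109 -0.4331; -0.6499 -0.0580 -0.2704; -0.0275 -0.0122 -0.0212]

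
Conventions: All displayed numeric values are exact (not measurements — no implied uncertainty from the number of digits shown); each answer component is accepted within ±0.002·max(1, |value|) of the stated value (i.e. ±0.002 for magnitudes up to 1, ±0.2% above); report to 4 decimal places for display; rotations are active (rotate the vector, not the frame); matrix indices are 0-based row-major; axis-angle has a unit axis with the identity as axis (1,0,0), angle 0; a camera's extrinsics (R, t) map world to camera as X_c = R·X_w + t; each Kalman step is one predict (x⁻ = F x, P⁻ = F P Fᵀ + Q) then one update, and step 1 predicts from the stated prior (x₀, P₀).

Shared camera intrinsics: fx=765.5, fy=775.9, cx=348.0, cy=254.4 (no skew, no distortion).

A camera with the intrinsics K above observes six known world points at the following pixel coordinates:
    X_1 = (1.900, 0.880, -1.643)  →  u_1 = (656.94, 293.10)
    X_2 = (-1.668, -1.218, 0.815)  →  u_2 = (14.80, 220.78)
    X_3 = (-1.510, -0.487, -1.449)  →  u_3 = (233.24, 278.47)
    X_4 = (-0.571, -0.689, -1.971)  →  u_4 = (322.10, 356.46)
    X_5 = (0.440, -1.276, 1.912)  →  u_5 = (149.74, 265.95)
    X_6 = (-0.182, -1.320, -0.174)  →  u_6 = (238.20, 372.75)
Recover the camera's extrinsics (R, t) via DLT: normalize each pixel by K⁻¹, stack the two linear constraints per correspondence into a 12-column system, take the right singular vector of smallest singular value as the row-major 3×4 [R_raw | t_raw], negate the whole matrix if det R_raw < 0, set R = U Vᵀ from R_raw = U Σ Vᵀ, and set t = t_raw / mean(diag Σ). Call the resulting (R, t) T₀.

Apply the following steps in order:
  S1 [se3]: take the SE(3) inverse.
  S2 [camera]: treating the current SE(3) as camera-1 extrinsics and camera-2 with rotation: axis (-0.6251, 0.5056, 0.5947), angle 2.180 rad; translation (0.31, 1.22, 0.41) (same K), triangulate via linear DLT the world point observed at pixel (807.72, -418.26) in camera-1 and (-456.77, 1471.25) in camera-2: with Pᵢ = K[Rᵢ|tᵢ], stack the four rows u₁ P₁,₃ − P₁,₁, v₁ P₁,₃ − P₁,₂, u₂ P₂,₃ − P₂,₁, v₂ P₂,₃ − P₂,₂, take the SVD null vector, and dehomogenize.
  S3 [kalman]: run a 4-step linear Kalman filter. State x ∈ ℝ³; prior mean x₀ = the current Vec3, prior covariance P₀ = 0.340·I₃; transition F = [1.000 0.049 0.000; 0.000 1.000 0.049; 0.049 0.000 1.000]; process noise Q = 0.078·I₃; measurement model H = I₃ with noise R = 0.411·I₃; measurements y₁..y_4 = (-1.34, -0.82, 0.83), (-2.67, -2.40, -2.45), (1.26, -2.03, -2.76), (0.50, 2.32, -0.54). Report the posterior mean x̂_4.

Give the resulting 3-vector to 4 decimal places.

source (pnp_recover): camera pose = R=[0.8249 0.4843 -0.2916; 0.3335 -0.8334 -0.4407; -0.4565 0.2663 -0.8490], t=(-0.0100, -0.3200, 5.3396)
after S1 (invert_se3): R=[0.8249 0.3335 -0.4565; 0.4843 -0.8334 0.2663; -0.2916 -0.4407 -0.8490], t=(2.5524, -1.6836, 4.3892)
after S2 (triangulate): (-0.7471, 1.3243, 0.7217)
after S3 (kf_track): (-0.2465, -0.0173, -1.0963)

result = (-0.2465, -0.0173, -1.0963)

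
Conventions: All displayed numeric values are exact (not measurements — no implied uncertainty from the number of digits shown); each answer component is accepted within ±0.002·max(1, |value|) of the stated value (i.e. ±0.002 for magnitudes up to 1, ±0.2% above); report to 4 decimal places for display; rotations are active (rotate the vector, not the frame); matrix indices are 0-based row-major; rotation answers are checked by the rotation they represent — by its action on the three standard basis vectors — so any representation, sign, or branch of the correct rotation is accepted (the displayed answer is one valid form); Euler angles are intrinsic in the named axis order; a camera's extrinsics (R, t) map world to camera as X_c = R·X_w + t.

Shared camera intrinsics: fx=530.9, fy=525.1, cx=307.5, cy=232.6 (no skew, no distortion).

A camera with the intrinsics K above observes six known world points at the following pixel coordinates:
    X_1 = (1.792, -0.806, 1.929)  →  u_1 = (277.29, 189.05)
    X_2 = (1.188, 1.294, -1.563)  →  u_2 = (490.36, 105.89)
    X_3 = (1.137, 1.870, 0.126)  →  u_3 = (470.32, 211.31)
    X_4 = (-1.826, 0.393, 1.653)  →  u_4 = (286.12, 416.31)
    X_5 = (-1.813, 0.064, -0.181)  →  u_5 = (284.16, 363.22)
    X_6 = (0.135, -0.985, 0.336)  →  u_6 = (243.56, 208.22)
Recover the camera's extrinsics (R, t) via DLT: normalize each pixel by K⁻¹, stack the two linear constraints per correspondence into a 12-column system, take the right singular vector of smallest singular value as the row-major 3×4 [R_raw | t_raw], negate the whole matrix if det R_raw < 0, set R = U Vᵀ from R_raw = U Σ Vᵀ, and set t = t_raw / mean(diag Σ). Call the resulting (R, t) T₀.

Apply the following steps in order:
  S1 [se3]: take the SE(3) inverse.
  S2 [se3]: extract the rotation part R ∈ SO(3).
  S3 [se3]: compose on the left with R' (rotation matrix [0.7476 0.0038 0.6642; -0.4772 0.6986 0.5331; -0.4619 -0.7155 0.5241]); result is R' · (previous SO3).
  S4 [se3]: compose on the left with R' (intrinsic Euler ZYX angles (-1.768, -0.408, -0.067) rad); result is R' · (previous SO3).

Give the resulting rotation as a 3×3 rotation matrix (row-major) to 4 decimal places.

rotation (matrix) = ((0.2806, 0.9590, 0.0389), (-0.4986, 0.1803, -0.8479), (-0.8202, 0.2185, 0.5288))

source (pnp_recover): camera pose = R=[0.2623 0.9459 -0.1909; -0.7925 0.3240 0.5167; 0.5506 0.0157 0.8346], t=(0.1500, -0.0599, 6.3903)
after S1 (invert_se3): R=[0.2623 -0.7925 0.5506; 0.9459 0.3240 0.0157; -0.1909 0.5167 0.8346], t=(-3.6053, -0.2230, -5.2739)
after S2 (rot_of_se3): [0.2623 -0.7925 0.5506; 0.9459 0.3240 0.0157; -0.1909 0.5167 0.8346]
after S3 (compose_so3): [0.0729 -0.2480 0.9660; 0.4339 0.8800 0.1932; -0.8980 0.4051 0.1718]
after S4 (compose_so3): [0.2806 0.9590 0.0389; -0.4986 0.1803 -0.8479; -0.8202 0.2185 0.5288]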